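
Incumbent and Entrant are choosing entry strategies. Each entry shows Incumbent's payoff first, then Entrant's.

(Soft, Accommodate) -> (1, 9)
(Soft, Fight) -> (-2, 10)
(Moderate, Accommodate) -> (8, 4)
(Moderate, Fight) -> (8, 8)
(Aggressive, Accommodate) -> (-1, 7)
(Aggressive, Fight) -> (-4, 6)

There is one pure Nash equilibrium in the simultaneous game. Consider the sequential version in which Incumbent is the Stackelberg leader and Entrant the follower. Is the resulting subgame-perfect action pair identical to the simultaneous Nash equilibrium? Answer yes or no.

Backward induction with Incumbent moving first.
- Soft: Entrant compares 9, 10 and picks Fight; Incumbent would get -2.
- Moderate: Entrant compares 4, 8 and picks Fight; Incumbent would get 8.
- Aggressive: Entrant compares 7, 6 and picks Accommodate; Incumbent would get -1.
Incumbent's induced payoffs are -2, 8, -1, so Incumbent commits to Moderate. Subgame-perfect outcome: (Moderate, Fight) with payoffs (8, 8).
Now find the simultaneous Nash equilibrium.
Incumbent's best replies: Accommodate→Moderate; Fight→Moderate.
Entrant's best replies: Soft→Fight; Moderate→Fight; Aggressive→Accommodate.
The unique mutual best reply is (Moderate, Fight), giving (8, 8).
Sequential outcome (Moderate, Fight) coincides with the Nash profile (Moderate, Fight).

yes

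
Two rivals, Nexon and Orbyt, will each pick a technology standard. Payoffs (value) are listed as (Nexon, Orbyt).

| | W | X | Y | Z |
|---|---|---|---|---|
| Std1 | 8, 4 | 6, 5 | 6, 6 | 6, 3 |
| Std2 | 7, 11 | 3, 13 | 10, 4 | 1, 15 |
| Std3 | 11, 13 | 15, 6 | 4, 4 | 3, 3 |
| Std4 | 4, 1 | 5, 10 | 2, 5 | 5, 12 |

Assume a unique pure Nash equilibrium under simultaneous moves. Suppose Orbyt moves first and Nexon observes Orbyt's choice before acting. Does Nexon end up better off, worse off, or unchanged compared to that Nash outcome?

unchanged

Backward induction with Orbyt moving first.
- W: Nexon compares 8, 7, 11, 4 and picks Std3; Orbyt would get 13.
- X: Nexon compares 6, 3, 15, 5 and picks Std3; Orbyt would get 6.
- Y: Nexon compares 6, 10, 4, 2 and picks Std2; Orbyt would get 4.
- Z: Nexon compares 6, 1, 3, 5 and picks Std1; Orbyt would get 3.
Among 13, 6, 4, 3, the best is 13 at W. Subgame-perfect outcome: (Std3, W) with payoffs (11, 13).
For the simultaneous game, intersect best replies.
Nexon's best replies: W→Std3; X→Std3; Y→Std2; Z→Std1.
Orbyt's best replies: Std1→Y; Std2→Z; Std3→W; Std4→Z.
The unique mutual best reply is (Std3, W), giving (11, 13).
Nexon earns 11 sequentially versus 11 at the Nash outcome: unchanged.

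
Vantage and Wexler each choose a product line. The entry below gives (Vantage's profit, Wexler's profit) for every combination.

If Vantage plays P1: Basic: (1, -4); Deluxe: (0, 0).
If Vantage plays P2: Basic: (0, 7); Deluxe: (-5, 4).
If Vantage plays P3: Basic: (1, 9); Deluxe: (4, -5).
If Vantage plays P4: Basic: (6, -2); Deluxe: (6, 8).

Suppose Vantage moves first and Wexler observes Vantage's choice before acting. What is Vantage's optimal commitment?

P4

Solve by backward induction (Vantage leads).
- P1: BR = Deluxe, leader payoff 0.
- P2: BR = Basic, leader payoff 0.
- P3: BR = Basic, leader payoff 1.
- P4: BR = Deluxe, leader payoff 6.
Among 0, 0, 1, 6, the best is 6 at P4. Subgame-perfect outcome: (P4, Deluxe) with payoffs (6, 8).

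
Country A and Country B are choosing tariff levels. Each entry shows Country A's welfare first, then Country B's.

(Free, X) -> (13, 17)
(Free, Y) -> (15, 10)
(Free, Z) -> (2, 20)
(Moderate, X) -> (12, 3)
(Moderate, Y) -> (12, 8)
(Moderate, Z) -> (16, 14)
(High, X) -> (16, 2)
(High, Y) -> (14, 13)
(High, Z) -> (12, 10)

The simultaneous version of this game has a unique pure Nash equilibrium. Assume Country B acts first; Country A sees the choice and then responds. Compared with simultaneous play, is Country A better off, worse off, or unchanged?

unchanged

Country A best-responds to each possible Country B move:
- X: Country A compares 13, 12, 16 and picks High; Country B would get 2.
- Y: Country A compares 15, 12, 14 and picks Free; Country B would get 10.
- Z: Country A compares 2, 16, 12 and picks Moderate; Country B would get 14.
Maximizing over 2, 10, 14, Country B chooses Z. Subgame-perfect outcome: (Moderate, Z) with payoffs (16, 14).
For the simultaneous game, intersect best replies.
Country A's best replies: X→High; Y→Free; Z→Moderate.
Country B's best replies: Free→Z; Moderate→Z; High→Y.
The unique mutual best reply is (Moderate, Z), giving (16, 14).
Country A earns 16 sequentially versus 16 at the Nash outcome: unchanged.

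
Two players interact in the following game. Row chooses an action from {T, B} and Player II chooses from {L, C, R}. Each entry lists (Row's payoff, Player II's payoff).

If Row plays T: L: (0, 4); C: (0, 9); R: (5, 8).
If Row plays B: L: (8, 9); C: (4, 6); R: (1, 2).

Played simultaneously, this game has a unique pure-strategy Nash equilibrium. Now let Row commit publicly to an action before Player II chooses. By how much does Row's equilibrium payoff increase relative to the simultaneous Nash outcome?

0

Player II best-responds to each possible Row move:
- T: BR = C, leader payoff 0.
- B: BR = L, leader payoff 8.
Maximizing over 0, 8, Row chooses B. Subgame-perfect outcome: (B, L) with payoffs (8, 9).
Under simultaneous play:
Row's best replies: L→B; C→B; R→T.
Player II's best replies: T→C; B→L.
The unique mutual best reply is (B, L), giving (8, 9).
Row's commitment gain: 8 − 8 = 0.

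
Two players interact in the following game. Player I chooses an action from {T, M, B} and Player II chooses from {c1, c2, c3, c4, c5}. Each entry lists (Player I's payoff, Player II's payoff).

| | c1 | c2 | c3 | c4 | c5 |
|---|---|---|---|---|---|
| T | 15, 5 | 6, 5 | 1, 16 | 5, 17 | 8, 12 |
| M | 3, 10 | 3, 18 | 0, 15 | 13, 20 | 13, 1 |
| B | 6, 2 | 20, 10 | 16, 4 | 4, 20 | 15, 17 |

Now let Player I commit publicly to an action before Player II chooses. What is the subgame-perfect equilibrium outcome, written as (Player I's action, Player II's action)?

Player II best-responds to each possible Player I move:
- T: BR = c4, leader payoff 5.
- M: BR = c4, leader payoff 13.
- B: BR = c4, leader payoff 4.
Maximizing over 5, 13, 4, Player I chooses M. Subgame-perfect outcome: (M, c4) with payoffs (13, 20).

(M, c4)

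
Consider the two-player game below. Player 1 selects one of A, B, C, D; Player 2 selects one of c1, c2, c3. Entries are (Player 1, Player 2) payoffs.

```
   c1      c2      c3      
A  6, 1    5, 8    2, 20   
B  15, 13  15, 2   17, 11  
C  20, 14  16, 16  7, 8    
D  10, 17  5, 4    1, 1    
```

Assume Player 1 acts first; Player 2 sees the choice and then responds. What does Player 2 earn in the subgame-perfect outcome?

Work backward from Player 2's decision.
- A → Player 2 plays c3 (best of 1, 8, 20); Player 1 gets 2.
- B → Player 2 plays c1 (best of 13, 2, 11); Player 1 gets 15.
- C → Player 2 plays c2 (best of 14, 16, 8); Player 1 gets 16.
- D → Player 2 plays c1 (best of 17, 4, 1); Player 1 gets 10.
Maximizing over 2, 15, 16, 10, Player 1 chooses C. Subgame-perfect outcome: (C, c2) with payoffs (16, 16).

16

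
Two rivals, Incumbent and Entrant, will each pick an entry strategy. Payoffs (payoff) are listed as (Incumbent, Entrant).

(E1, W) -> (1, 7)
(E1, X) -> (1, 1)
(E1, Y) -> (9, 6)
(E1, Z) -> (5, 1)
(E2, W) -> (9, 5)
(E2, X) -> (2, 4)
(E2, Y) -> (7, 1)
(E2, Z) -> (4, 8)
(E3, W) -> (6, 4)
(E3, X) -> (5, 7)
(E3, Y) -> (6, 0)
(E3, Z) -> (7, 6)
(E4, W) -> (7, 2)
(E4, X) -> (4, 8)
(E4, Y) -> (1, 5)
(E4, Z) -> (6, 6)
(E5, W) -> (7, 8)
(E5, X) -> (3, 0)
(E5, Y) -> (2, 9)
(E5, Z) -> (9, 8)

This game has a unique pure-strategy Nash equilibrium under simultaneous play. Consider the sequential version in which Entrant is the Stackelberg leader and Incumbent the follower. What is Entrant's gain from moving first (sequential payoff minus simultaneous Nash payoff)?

1

Backward induction with Entrant moving first.
- W: Incumbent compares 1, 9, 6, 7, 7 and picks E2; Entrant would get 5.
- X: Incumbent compares 1, 2, 5, 4, 3 and picks E3; Entrant would get 7.
- Y: Incumbent compares 9, 7, 6, 1, 2 and picks E1; Entrant would get 6.
- Z: Incumbent compares 5, 4, 7, 6, 9 and picks E5; Entrant would get 8.
Entrant's induced payoffs are 5, 7, 6, 8, so Entrant commits to Z. Subgame-perfect outcome: (E5, Z) with payoffs (9, 8).
Now find the simultaneous Nash equilibrium.
Incumbent's best replies: W→E2; X→E3; Y→E1; Z→E5.
Entrant's best replies: E1→W; E2→Z; E3→X; E4→X; E5→Y.
The unique mutual best reply is (E3, X), giving (5, 7).
Entrant's commitment gain: 8 − 7 = 1.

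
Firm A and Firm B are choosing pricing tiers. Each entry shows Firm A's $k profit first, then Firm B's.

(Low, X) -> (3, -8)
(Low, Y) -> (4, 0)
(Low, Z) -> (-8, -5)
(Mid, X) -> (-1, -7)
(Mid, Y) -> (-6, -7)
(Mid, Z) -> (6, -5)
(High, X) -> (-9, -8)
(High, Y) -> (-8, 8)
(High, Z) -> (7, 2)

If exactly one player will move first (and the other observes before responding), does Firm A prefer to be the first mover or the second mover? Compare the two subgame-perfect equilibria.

If Firm A leads: Firm B's best replies are Low→Y, Mid→Z, High→Y; Firm A's induced payoffs 4, 6, -8; outcome (Mid, Z), payoffs (6, -5).
If Firm B leads: Firm A's best replies are X→Low, Y→Low, Z→High; Firm B's induced payoffs -8, 0, 2; outcome (High, Z), payoffs (7, 2).
Firm A gets 6 moving first and 7 moving second, so Firm A prefers to move second.

second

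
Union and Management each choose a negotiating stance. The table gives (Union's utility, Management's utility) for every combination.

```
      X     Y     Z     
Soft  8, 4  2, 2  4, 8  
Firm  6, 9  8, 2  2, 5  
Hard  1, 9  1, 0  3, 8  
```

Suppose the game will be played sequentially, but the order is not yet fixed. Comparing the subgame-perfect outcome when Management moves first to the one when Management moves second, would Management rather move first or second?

If Union leads: Management's best replies are Soft→Z, Firm→X, Hard→X; Union's induced payoffs 4, 6, 1; outcome (Firm, X), payoffs (6, 9).
If Management leads: Union's best replies are X→Soft, Y→Firm, Z→Soft; Management's induced payoffs 4, 2, 8; outcome (Soft, Z), payoffs (4, 8).
Management gets 8 moving first and 9 moving second, so Management prefers to move second.

second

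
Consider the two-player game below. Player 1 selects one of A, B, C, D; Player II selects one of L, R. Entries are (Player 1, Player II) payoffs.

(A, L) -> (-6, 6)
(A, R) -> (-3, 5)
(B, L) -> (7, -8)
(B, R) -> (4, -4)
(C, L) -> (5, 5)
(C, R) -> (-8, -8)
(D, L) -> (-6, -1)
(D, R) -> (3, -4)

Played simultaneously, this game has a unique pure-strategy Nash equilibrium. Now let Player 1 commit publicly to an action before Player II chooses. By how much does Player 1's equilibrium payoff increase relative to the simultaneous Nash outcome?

1

Player II best-responds to each possible Player 1 move:
- A: Player II compares 6, 5 and picks L; Player 1 would get -6.
- B: Player II compares -8, -4 and picks R; Player 1 would get 4.
- C: Player II compares 5, -8 and picks L; Player 1 would get 5.
- D: Player II compares -1, -4 and picks L; Player 1 would get -6.
Among -6, 4, 5, -6, the best is 5 at C. Subgame-perfect outcome: (C, L) with payoffs (5, 5).
For the simultaneous game, intersect best replies.
Player 1's best replies: L→B; R→B.
Player II's best replies: A→L; B→R; C→L; D→L.
The unique mutual best reply is (B, R), giving (4, -4).
Player 1's commitment gain: 5 − 4 = 1.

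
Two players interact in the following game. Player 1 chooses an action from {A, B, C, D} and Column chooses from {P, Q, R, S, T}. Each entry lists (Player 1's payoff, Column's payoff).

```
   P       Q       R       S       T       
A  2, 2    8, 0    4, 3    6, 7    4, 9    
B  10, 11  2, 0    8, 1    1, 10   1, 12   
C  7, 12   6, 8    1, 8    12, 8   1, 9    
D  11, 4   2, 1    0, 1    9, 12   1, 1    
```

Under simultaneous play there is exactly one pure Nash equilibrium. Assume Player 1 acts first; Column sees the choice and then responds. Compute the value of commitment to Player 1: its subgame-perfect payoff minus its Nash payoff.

Work backward from Column's decision.
- A: Column compares 2, 0, 3, 7, 9 and picks T; Player 1 would get 4.
- B: Column compares 11, 0, 1, 10, 12 and picks T; Player 1 would get 1.
- C: Column compares 12, 8, 8, 8, 9 and picks P; Player 1 would get 7.
- D: Column compares 4, 1, 1, 12, 1 and picks S; Player 1 would get 9.
Among 4, 1, 7, 9, the best is 9 at D. Subgame-perfect outcome: (D, S) with payoffs (9, 12).
For the simultaneous game, intersect best replies.
Player 1's best replies: P→D; Q→A; R→B; S→C; T→A.
Column's best replies: A→T; B→T; C→P; D→S.
The unique mutual best reply is (A, T), giving (4, 9).
Player 1's commitment gain: 9 − 4 = 5.

5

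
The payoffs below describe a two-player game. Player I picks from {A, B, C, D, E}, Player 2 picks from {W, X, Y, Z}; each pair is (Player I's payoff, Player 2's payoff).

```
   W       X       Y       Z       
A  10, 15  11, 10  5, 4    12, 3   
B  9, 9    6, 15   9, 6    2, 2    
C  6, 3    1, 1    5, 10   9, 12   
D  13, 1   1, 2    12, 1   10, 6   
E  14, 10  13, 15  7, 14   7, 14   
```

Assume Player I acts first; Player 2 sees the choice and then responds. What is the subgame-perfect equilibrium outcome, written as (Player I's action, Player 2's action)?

(E, X)

Backward induction with Player I moving first.
- A → Player 2 plays W (best of 15, 10, 4, 3); Player I gets 10.
- B → Player 2 plays X (best of 9, 15, 6, 2); Player I gets 6.
- C → Player 2 plays Z (best of 3, 1, 10, 12); Player I gets 9.
- D → Player 2 plays Z (best of 1, 2, 1, 6); Player I gets 10.
- E → Player 2 plays X (best of 10, 15, 14, 14); Player I gets 13.
Maximizing over 10, 6, 9, 10, 13, Player I chooses E. Subgame-perfect outcome: (E, X) with payoffs (13, 15).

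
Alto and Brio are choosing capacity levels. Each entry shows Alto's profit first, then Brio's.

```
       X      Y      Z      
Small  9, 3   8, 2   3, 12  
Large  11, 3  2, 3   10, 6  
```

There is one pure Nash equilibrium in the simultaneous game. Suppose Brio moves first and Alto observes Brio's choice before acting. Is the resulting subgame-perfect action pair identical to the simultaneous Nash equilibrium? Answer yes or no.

Solve by backward induction (Brio leads).
- X: Alto compares 9, 11 and picks Large; Brio would get 3.
- Y: Alto compares 8, 2 and picks Small; Brio would get 2.
- Z: Alto compares 3, 10 and picks Large; Brio would get 6.
Brio's induced payoffs are 3, 2, 6, so Brio commits to Z. Subgame-perfect outcome: (Large, Z) with payoffs (10, 6).
For the simultaneous game, intersect best replies.
Alto's best replies: X→Large; Y→Small; Z→Large.
Brio's best replies: Small→Z; Large→Z.
The unique mutual best reply is (Large, Z), giving (10, 6).
Sequential outcome (Large, Z) coincides with the Nash profile (Large, Z).

yes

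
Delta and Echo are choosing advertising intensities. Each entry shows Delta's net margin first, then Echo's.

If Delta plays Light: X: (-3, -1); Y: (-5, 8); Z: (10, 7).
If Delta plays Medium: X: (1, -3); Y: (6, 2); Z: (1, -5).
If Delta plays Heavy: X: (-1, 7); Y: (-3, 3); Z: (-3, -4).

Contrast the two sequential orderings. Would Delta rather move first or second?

second

If Delta leads: Echo's best replies are Light→Y, Medium→Y, Heavy→X; Delta's induced payoffs -5, 6, -1; outcome (Medium, Y), payoffs (6, 2).
If Echo leads: Delta's best replies are X→Medium, Y→Medium, Z→Light; Echo's induced payoffs -3, 2, 7; outcome (Light, Z), payoffs (10, 7).
Delta gets 6 moving first and 10 moving second, so Delta prefers to move second.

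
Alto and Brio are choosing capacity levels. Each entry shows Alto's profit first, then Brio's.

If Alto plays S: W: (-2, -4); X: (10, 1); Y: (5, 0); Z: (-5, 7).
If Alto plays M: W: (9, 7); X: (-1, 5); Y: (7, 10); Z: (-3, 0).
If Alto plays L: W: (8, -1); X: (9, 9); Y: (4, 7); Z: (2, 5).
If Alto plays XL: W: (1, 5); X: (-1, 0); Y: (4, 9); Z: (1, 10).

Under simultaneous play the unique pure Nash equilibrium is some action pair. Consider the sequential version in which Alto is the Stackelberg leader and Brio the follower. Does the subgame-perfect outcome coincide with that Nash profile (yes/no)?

no

Brio best-responds to each possible Alto move:
- S: Brio compares -4, 1, 0, 7 and picks Z; Alto would get -5.
- M: Brio compares 7, 5, 10, 0 and picks Y; Alto would get 7.
- L: Brio compares -1, 9, 7, 5 and picks X; Alto would get 9.
- XL: Brio compares 5, 0, 9, 10 and picks Z; Alto would get 1.
Maximizing over -5, 7, 9, 1, Alto chooses L. Subgame-perfect outcome: (L, X) with payoffs (9, 9).
For the simultaneous game, intersect best replies.
Alto's best replies: W→M; X→S; Y→M; Z→L.
Brio's best replies: S→Z; M→Y; L→X; XL→Z.
The unique mutual best reply is (M, Y), giving (7, 10).
Sequential outcome (L, X) differs from the Nash profile (M, Y).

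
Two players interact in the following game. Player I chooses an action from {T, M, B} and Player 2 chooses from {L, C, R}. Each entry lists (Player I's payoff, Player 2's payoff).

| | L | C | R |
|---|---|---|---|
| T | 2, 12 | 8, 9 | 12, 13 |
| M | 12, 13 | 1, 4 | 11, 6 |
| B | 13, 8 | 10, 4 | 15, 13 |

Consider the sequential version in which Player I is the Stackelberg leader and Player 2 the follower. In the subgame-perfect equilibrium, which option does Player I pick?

Solve by backward induction (Player I leads).
- T: Player 2 compares 12, 9, 13 and picks R; Player I would get 12.
- M: Player 2 compares 13, 4, 6 and picks L; Player I would get 12.
- B: Player 2 compares 8, 4, 13 and picks R; Player I would get 15.
Among 12, 12, 15, the best is 15 at B. Subgame-perfect outcome: (B, R) with payoffs (15, 13).

B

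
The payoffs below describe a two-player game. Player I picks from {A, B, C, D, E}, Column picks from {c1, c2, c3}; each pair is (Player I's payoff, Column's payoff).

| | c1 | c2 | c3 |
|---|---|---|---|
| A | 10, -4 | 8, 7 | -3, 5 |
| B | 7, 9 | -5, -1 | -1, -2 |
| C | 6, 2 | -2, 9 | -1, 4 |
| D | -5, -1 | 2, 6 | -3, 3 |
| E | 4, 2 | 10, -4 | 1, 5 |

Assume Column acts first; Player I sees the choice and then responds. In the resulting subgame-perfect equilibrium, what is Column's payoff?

5

Work backward from Player I's decision.
- c1: Player I compares 10, 7, 6, -5, 4 and picks A; Column would get -4.
- c2: Player I compares 8, -5, -2, 2, 10 and picks E; Column would get -4.
- c3: Player I compares -3, -1, -1, -3, 1 and picks E; Column would get 5.
Among -4, -4, 5, the best is 5 at c3. Subgame-perfect outcome: (E, c3) with payoffs (1, 5).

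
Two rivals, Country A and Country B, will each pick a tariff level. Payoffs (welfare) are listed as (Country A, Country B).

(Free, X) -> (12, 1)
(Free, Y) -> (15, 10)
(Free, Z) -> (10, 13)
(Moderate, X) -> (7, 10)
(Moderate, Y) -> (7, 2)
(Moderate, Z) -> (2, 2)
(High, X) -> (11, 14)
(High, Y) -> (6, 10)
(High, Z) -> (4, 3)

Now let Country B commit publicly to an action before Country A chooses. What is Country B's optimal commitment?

Z

Solve by backward induction (Country B leads).
- X: BR = Free, leader payoff 1.
- Y: BR = Free, leader payoff 10.
- Z: BR = Free, leader payoff 13.
Country B's induced payoffs are 1, 10, 13, so Country B commits to Z. Subgame-perfect outcome: (Free, Z) with payoffs (10, 13).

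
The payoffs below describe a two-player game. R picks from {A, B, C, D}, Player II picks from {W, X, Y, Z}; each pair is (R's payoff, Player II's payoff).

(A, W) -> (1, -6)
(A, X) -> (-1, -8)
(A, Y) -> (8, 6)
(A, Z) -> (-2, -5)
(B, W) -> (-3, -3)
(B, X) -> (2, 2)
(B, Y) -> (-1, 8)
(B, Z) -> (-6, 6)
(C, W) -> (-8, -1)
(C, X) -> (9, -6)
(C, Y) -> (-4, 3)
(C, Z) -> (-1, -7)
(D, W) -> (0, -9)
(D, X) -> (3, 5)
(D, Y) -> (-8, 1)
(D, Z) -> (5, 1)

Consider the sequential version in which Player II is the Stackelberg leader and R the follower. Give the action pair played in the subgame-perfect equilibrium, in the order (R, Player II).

(A, Y)

R best-responds to each possible Player II move:
- W: R compares 1, -3, -8, 0 and picks A; Player II would get -6.
- X: R compares -1, 2, 9, 3 and picks C; Player II would get -6.
- Y: R compares 8, -1, -4, -8 and picks A; Player II would get 6.
- Z: R compares -2, -6, -1, 5 and picks D; Player II would get 1.
Among -6, -6, 6, 1, the best is 6 at Y. Subgame-perfect outcome: (A, Y) with payoffs (8, 6).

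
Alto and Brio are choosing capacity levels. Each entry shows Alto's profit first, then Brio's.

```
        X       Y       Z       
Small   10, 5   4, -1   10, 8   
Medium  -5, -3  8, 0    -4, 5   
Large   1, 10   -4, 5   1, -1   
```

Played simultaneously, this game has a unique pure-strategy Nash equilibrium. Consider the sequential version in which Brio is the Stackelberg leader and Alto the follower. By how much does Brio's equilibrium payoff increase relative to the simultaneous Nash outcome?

Work backward from Alto's decision.
- X: BR = Small, leader payoff 5.
- Y: BR = Medium, leader payoff 0.
- Z: BR = Small, leader payoff 8.
Among 5, 0, 8, the best is 8 at Z. Subgame-perfect outcome: (Small, Z) with payoffs (10, 8).
Now find the simultaneous Nash equilibrium.
Alto's best replies: X→Small; Y→Medium; Z→Small.
Brio's best replies: Small→Z; Medium→Z; Large→X.
The unique mutual best reply is (Small, Z), giving (10, 8).
Brio's commitment gain: 8 − 8 = 0.

0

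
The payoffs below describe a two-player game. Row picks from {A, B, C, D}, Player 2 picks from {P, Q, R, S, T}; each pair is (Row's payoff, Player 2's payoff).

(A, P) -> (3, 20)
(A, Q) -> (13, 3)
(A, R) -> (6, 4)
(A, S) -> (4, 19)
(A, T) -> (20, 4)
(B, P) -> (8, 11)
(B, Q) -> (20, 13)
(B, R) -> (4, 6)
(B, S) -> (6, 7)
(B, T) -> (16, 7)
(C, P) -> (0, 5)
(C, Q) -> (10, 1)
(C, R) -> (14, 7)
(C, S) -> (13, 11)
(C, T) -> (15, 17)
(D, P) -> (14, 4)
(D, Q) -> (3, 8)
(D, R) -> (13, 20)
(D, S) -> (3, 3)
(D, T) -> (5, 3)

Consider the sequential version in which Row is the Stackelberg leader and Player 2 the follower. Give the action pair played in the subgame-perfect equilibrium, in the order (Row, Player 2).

(B, Q)

Solve by backward induction (Row leads).
- A: BR = P, leader payoff 3.
- B: BR = Q, leader payoff 20.
- C: BR = T, leader payoff 15.
- D: BR = R, leader payoff 13.
Row's induced payoffs are 3, 20, 15, 13, so Row commits to B. Subgame-perfect outcome: (B, Q) with payoffs (20, 13).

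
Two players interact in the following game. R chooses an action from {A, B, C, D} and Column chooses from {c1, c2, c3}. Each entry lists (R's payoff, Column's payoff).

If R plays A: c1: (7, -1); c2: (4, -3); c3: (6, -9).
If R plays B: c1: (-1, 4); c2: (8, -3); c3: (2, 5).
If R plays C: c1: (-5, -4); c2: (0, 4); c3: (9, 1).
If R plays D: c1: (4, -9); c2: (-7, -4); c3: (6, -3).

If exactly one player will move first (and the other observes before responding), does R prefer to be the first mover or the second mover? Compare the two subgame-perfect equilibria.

If R leads: Column's best replies are A→c1, B→c3, C→c2, D→c3; R's induced payoffs 7, 2, 0, 6; outcome (A, c1), payoffs (7, -1).
If Column leads: R's best replies are c1→A, c2→B, c3→C; Column's induced payoffs -1, -3, 1; outcome (C, c3), payoffs (9, 1).
R gets 7 moving first and 9 moving second, so R prefers to move second.

second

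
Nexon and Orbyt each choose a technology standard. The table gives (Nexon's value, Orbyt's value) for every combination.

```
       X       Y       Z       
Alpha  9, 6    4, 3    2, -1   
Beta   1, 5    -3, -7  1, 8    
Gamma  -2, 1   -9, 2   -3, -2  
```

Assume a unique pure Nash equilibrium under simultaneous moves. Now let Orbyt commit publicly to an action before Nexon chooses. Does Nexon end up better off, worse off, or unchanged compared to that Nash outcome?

unchanged

Backward induction with Orbyt moving first.
- X: Nexon compares 9, 1, -2 and picks Alpha; Orbyt would get 6.
- Y: Nexon compares 4, -3, -9 and picks Alpha; Orbyt would get 3.
- Z: Nexon compares 2, 1, -3 and picks Alpha; Orbyt would get -1.
Maximizing over 6, 3, -1, Orbyt chooses X. Subgame-perfect outcome: (Alpha, X) with payoffs (9, 6).
Under simultaneous play:
Nexon's best replies: X→Alpha; Y→Alpha; Z→Alpha.
Orbyt's best replies: Alpha→X; Beta→Z; Gamma→Y.
The unique mutual best reply is (Alpha, X), giving (9, 6).
Nexon earns 9 sequentially versus 9 at the Nash outcome: unchanged.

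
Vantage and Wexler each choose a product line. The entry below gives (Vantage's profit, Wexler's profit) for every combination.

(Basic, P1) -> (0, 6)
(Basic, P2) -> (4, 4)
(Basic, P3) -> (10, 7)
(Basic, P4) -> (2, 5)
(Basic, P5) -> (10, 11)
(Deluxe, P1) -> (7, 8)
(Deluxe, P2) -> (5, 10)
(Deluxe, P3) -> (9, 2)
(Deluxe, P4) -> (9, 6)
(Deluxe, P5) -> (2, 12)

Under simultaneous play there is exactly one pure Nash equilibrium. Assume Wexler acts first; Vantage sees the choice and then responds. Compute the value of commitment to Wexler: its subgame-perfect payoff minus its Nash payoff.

0

Solve by backward induction (Wexler leads).
- P1 → Vantage plays Deluxe (best of 0, 7); Wexler gets 8.
- P2 → Vantage plays Deluxe (best of 4, 5); Wexler gets 10.
- P3 → Vantage plays Basic (best of 10, 9); Wexler gets 7.
- P4 → Vantage plays Deluxe (best of 2, 9); Wexler gets 6.
- P5 → Vantage plays Basic (best of 10, 2); Wexler gets 11.
Among 8, 10, 7, 6, 11, the best is 11 at P5. Subgame-perfect outcome: (Basic, P5) with payoffs (10, 11).
Under simultaneous play:
Vantage's best replies: P1→Deluxe; P2→Deluxe; P3→Basic; P4→Deluxe; P5→Basic.
Wexler's best replies: Basic→P5; Deluxe→P5.
Only (Basic, P5) has each player best-responding; Nash payoffs (10, 11).
Wexler's commitment gain: 11 − 11 = 0.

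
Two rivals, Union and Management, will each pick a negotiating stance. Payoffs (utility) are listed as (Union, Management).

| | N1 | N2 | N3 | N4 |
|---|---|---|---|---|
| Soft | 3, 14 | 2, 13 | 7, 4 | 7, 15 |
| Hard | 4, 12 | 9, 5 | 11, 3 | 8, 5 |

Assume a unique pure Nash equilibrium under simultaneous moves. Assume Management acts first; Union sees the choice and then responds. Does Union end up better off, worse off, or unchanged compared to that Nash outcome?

Work backward from Union's decision.
- N1: BR = Hard, leader payoff 12.
- N2: BR = Hard, leader payoff 5.
- N3: BR = Hard, leader payoff 3.
- N4: BR = Hard, leader payoff 5.
Among 12, 5, 3, 5, the best is 12 at N1. Subgame-perfect outcome: (Hard, N1) with payoffs (4, 12).
For the simultaneous game, intersect best replies.
Union's best replies: N1→Hard; N2→Hard; N3→Hard; N4→Hard.
Management's best replies: Soft→N4; Hard→N1.
The unique mutual best reply is (Hard, N1), giving (4, 12).
Union earns 4 sequentially versus 4 at the Nash outcome: unchanged.

unchanged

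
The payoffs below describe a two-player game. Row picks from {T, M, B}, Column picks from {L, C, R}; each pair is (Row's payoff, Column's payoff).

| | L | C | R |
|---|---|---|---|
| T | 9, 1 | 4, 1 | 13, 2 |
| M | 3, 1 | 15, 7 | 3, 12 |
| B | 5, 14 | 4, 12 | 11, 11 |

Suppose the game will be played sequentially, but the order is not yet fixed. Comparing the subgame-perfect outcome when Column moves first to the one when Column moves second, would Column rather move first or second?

first

If Row leads: Column's best replies are T→R, M→R, B→L; Row's induced payoffs 13, 3, 5; outcome (T, R), payoffs (13, 2).
If Column leads: Row's best replies are L→T, C→M, R→T; Column's induced payoffs 1, 7, 2; outcome (M, C), payoffs (15, 7).
Column gets 7 moving first and 2 moving second, so Column prefers to move first.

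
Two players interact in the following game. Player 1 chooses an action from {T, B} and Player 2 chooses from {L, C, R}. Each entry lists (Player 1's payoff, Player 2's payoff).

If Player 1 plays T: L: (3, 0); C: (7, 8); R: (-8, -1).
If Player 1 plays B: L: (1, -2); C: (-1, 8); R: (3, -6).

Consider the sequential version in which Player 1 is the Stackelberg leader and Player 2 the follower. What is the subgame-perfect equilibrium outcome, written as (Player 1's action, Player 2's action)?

(T, C)

Solve by backward induction (Player 1 leads).
- T → Player 2 plays C (best of 0, 8, -1); Player 1 gets 7.
- B → Player 2 plays C (best of -2, 8, -6); Player 1 gets -1.
Maximizing over 7, -1, Player 1 chooses T. Subgame-perfect outcome: (T, C) with payoffs (7, 8).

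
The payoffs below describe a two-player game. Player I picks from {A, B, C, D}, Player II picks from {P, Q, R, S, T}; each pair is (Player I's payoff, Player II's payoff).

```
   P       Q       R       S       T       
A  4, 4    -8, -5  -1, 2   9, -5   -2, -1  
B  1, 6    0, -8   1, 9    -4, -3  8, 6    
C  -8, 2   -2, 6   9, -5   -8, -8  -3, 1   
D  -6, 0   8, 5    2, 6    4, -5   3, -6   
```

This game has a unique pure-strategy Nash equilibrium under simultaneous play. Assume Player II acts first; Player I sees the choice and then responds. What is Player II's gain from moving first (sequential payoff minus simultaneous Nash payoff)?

Solve by backward induction (Player II leads).
- P: BR = A, leader payoff 4.
- Q: BR = D, leader payoff 5.
- R: BR = C, leader payoff -5.
- S: BR = A, leader payoff -5.
- T: BR = B, leader payoff 6.
Player II's induced payoffs are 4, 5, -5, -5, 6, so Player II commits to T. Subgame-perfect outcome: (B, T) with payoffs (8, 6).
Under simultaneous play:
Player I's best replies: P→A; Q→D; R→C; S→A; T→B.
Player II's best replies: A→P; B→R; C→Q; D→R.
The unique mutual best reply is (A, P), giving (4, 4).
Player II's commitment gain: 6 − 4 = 2.

2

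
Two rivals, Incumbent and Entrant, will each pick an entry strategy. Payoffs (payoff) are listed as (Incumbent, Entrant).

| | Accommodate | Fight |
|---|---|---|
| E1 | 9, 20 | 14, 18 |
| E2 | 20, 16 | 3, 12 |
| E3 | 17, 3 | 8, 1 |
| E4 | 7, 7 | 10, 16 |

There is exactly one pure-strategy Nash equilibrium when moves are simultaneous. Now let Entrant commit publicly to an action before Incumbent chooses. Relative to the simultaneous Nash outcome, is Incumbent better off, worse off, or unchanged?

worse off

Solve by backward induction (Entrant leads).
- Accommodate: Incumbent compares 9, 20, 17, 7 and picks E2; Entrant would get 16.
- Fight: Incumbent compares 14, 3, 8, 10 and picks E1; Entrant would get 18.
Maximizing over 16, 18, Entrant chooses Fight. Subgame-perfect outcome: (E1, Fight) with payoffs (14, 18).
Under simultaneous play:
Incumbent's best replies: Accommodate→E2; Fight→E1.
Entrant's best replies: E1→Accommodate; E2→Accommodate; E3→Accommodate; E4→Fight.
Only (E2, Accommodate) has each player best-responding; Nash payoffs (20, 16).
Incumbent earns 14 sequentially versus 20 at the Nash outcome: worse off.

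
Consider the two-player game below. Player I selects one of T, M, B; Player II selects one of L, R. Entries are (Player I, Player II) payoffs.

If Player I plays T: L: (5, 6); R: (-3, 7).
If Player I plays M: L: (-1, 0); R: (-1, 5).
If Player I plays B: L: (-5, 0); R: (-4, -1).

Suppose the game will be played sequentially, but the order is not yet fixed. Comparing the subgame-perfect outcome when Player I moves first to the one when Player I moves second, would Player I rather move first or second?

second

If Player I leads: Player II's best replies are T→R, M→R, B→L; Player I's induced payoffs -3, -1, -5; outcome (M, R), payoffs (-1, 5).
If Player II leads: Player I's best replies are L→T, R→M; Player II's induced payoffs 6, 5; outcome (T, L), payoffs (5, 6).
Player I gets -1 moving first and 5 moving second, so Player I prefers to move second.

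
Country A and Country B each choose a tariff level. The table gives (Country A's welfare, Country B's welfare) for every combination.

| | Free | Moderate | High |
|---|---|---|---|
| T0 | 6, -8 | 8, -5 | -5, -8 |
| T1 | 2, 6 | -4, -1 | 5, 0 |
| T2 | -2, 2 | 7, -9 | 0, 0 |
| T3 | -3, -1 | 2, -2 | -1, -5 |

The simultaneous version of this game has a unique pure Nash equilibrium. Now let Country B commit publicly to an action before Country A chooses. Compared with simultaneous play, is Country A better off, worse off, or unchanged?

Work backward from Country A's decision.
- Free: BR = T0, leader payoff -8.
- Moderate: BR = T0, leader payoff -5.
- High: BR = T1, leader payoff 0.
Among -8, -5, 0, the best is 0 at High. Subgame-perfect outcome: (T1, High) with payoffs (5, 0).
For the simultaneous game, intersect best replies.
Country A's best replies: Free→T0; Moderate→T0; High→T1.
Country B's best replies: T0→Moderate; T1→Free; T2→Free; T3→Free.
Only (T0, Moderate) has each player best-responding; Nash payoffs (8, -5).
Country A earns 5 sequentially versus 8 at the Nash outcome: worse off.

worse off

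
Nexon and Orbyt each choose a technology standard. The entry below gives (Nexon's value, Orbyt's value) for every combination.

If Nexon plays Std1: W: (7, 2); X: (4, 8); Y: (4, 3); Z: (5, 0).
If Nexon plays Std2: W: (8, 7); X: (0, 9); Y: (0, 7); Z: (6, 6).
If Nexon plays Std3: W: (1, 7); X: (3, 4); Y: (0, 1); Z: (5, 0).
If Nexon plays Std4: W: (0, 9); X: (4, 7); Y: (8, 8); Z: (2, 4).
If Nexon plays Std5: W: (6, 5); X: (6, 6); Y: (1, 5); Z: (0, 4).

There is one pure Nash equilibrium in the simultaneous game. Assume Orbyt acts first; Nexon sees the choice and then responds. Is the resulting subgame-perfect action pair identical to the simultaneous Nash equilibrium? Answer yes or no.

Backward induction with Orbyt moving first.
- W → Nexon plays Std2 (best of 7, 8, 1, 0, 6); Orbyt gets 7.
- X → Nexon plays Std5 (best of 4, 0, 3, 4, 6); Orbyt gets 6.
- Y → Nexon plays Std4 (best of 4, 0, 0, 8, 1); Orbyt gets 8.
- Z → Nexon plays Std2 (best of 5, 6, 5, 2, 0); Orbyt gets 6.
Among 7, 6, 8, 6, the best is 8 at Y. Subgame-perfect outcome: (Std4, Y) with payoffs (8, 8).
For the simultaneous game, intersect best replies.
Nexon's best replies: W→Std2; X→Std5; Y→Std4; Z→Std2.
Orbyt's best replies: Std1→X; Std2→X; Std3→W; Std4→W; Std5→X.
Only (Std5, X) has each player best-responding; Nash payoffs (6, 6).
Sequential outcome (Std4, Y) differs from the Nash profile (Std5, X).

no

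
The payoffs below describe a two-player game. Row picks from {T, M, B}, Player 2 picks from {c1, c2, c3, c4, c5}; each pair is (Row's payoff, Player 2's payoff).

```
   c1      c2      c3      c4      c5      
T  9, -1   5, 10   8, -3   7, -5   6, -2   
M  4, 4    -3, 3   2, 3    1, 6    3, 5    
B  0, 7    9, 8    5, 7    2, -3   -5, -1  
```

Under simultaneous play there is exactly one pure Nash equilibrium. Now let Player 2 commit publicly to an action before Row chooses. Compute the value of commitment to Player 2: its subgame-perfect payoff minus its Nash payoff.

Row best-responds to each possible Player 2 move:
- c1: BR = T, leader payoff -1.
- c2: BR = B, leader payoff 8.
- c3: BR = T, leader payoff -3.
- c4: BR = T, leader payoff -5.
- c5: BR = T, leader payoff -2.
Among -1, 8, -3, -5, -2, the best is 8 at c2. Subgame-perfect outcome: (B, c2) with payoffs (9, 8).
For the simultaneous game, intersect best replies.
Row's best replies: c1→T; c2→B; c3→T; c4→T; c5→T.
Player 2's best replies: T→c2; M→c4; B→c2.
Only (B, c2) has each player best-responding; Nash payoffs (9, 8).
Player 2's commitment gain: 8 − 8 = 0.

0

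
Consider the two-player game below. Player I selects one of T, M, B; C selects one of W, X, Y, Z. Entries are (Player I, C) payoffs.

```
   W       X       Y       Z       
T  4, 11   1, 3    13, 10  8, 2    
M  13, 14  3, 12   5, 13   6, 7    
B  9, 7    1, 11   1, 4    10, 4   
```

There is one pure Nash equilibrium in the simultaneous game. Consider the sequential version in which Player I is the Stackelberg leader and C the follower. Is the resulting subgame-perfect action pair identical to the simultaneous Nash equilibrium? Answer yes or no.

yes

Solve by backward induction (Player I leads).
- T: C compares 11, 3, 10, 2 and picks W; Player I would get 4.
- M: C compares 14, 12, 13, 7 and picks W; Player I would get 13.
- B: C compares 7, 11, 4, 4 and picks X; Player I would get 1.
Player I's induced payoffs are 4, 13, 1, so Player I commits to M. Subgame-perfect outcome: (M, W) with payoffs (13, 14).
Under simultaneous play:
Player I's best replies: W→M; X→M; Y→T; Z→B.
C's best replies: T→W; M→W; B→X.
Only (M, W) has each player best-responding; Nash payoffs (13, 14).
Sequential outcome (M, W) coincides with the Nash profile (M, W).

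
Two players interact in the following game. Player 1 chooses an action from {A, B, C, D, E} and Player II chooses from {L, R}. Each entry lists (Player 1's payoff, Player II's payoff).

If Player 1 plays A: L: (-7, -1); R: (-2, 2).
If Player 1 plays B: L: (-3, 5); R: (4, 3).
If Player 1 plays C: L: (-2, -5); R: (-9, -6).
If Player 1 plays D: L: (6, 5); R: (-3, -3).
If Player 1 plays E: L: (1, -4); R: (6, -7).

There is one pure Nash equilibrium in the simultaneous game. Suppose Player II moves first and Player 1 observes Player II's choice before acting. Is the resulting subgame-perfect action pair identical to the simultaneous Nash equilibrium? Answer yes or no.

Player 1 best-responds to each possible Player II move:
- L: BR = D, leader payoff 5.
- R: BR = E, leader payoff -7.
Player II's induced payoffs are 5, -7, so Player II commits to L. Subgame-perfect outcome: (D, L) with payoffs (6, 5).
For the simultaneous game, intersect best replies.
Player 1's best replies: L→D; R→E.
Player II's best replies: A→R; B→L; C→L; D→L; E→L.
The unique mutual best reply is (D, L), giving (6, 5).
Sequential outcome (D, L) coincides with the Nash profile (D, L).

yes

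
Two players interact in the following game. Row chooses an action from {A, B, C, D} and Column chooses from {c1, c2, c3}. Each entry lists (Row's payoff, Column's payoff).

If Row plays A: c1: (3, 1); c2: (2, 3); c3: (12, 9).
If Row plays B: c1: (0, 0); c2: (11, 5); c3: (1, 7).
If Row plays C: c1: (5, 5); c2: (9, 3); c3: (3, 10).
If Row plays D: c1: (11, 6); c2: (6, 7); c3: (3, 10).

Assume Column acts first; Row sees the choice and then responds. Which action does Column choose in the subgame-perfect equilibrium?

c3

Solve by backward induction (Column leads).
- c1: BR = D, leader payoff 6.
- c2: BR = B, leader payoff 5.
- c3: BR = A, leader payoff 9.
Maximizing over 6, 5, 9, Column chooses c3. Subgame-perfect outcome: (A, c3) with payoffs (12, 9).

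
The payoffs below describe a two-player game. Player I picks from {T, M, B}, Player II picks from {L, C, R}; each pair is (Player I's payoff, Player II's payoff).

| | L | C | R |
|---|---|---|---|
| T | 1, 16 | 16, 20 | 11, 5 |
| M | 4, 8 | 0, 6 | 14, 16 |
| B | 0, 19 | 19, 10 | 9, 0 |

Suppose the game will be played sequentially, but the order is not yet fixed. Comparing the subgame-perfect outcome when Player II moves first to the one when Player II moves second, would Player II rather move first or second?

If Player I leads: Player II's best replies are T→C, M→R, B→L; Player I's induced payoffs 16, 14, 0; outcome (T, C), payoffs (16, 20).
If Player II leads: Player I's best replies are L→M, C→B, R→M; Player II's induced payoffs 8, 10, 16; outcome (M, R), payoffs (14, 16).
Player II gets 16 moving first and 20 moving second, so Player II prefers to move second.

second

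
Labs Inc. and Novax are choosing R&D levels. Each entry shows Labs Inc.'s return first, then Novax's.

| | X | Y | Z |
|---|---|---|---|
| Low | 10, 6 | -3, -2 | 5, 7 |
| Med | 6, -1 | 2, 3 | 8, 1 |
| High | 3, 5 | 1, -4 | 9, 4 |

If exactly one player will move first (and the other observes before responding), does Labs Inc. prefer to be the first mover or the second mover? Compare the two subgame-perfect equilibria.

If Labs Inc. leads: Novax's best replies are Low→Z, Med→Y, High→X; Labs Inc.'s induced payoffs 5, 2, 3; outcome (Low, Z), payoffs (5, 7).
If Novax leads: Labs Inc.'s best replies are X→Low, Y→Med, Z→High; Novax's induced payoffs 6, 3, 4; outcome (Low, X), payoffs (10, 6).
Labs Inc. gets 5 moving first and 10 moving second, so Labs Inc. prefers to move second.

second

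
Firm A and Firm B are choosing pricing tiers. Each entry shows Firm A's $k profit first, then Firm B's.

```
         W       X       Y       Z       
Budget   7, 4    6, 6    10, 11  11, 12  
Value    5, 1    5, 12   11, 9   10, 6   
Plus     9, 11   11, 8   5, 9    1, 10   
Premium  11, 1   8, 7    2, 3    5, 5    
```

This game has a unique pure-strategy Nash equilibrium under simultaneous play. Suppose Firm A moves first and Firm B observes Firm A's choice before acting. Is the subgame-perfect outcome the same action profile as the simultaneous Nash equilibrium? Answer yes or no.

Solve by backward induction (Firm A leads).
- Budget: BR = Z, leader payoff 11.
- Value: BR = X, leader payoff 5.
- Plus: BR = W, leader payoff 9.
- Premium: BR = X, leader payoff 8.
Among 11, 5, 9, 8, the best is 11 at Budget. Subgame-perfect outcome: (Budget, Z) with payoffs (11, 12).
Under simultaneous play:
Firm A's best replies: W→Premium; X→Plus; Y→Value; Z→Budget.
Firm B's best replies: Budget→Z; Value→X; Plus→W; Premium→X.
Only (Budget, Z) has each player best-responding; Nash payoffs (11, 12).
Sequential outcome (Budget, Z) coincides with the Nash profile (Budget, Z).

yes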